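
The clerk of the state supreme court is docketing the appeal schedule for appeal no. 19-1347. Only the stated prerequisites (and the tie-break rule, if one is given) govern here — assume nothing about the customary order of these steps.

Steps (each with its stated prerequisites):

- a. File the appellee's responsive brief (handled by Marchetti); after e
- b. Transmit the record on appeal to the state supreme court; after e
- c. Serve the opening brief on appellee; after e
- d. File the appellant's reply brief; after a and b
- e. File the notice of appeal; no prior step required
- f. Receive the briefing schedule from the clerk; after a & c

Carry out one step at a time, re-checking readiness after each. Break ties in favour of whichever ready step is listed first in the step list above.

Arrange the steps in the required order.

e is the only step with nothing outstanding, so it goes first.
a, b and c are all available; a is listed earlier → a.
b and c are both available; b is listed earlier → b.
d now also ready, so the ready set is {c, d}; c is listed earlier → c.
f now also ready, so the ready set is {d, f}; d is listed earlier → d.
f is the only step now ready → f.

e, a, b, c, d, f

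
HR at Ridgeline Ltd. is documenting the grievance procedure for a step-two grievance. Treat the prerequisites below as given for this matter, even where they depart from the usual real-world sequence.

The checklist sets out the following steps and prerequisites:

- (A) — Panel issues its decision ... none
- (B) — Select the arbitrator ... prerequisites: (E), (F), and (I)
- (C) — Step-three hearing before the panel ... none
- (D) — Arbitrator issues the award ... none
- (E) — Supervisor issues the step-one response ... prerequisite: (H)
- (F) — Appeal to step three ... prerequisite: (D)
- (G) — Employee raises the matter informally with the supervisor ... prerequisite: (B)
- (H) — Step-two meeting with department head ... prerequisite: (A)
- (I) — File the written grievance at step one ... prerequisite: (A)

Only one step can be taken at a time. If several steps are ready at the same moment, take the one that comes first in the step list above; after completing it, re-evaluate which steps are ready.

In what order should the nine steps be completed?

(A), (C), (D), (F), (H), (E), (I), (B), (G)

Nothing is required for (A), (C) and (D). (A) is listed earlier → (A) first.
Now (C), (D), (H) and (I) have their prerequisites met. (C) is listed earlier, so (C) next.
Now (D), (H) and (I) have their prerequisites met. (D) is listed earlier, so (D) next.
(F) now also ready, so the ready set is {(F), (H), (I)}; (F) is listed earlier → (F).
Now (H) and (I) have their prerequisites met. (H) is listed earlier, so (H) next.
Now (E) and (I) have their prerequisites met. (E) is listed earlier, so (E) next.
That leaves (I) as the only ready step → (I).
(B) needed (E), (F) and (I), now all done → (B).
(G) needed (B), now all done → (G).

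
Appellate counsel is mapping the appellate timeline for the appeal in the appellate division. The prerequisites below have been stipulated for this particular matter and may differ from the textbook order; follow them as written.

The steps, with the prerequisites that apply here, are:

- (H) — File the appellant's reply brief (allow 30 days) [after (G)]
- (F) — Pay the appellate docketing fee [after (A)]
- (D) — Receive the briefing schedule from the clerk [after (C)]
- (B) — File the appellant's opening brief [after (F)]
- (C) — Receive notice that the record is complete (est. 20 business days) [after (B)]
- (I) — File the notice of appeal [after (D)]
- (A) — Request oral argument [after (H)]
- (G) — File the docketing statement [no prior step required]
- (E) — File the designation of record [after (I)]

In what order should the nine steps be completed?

(G) (H) (A) (F) (B) (C) (D) (I) (E)

(G) is the only step with nothing outstanding, so it goes first.
(H) needed (G), now all done → (H).
(A) needed (H), now all done → (A).
That leaves (F) as the only ready step → (F).
That leaves (B) as the only ready step → (B).
(C) needed (B), now all done → (C).
(D) needed (C), now all done → (D).
(I) needed (D), now all done → (I).
(E) needed (I), now all done → (E).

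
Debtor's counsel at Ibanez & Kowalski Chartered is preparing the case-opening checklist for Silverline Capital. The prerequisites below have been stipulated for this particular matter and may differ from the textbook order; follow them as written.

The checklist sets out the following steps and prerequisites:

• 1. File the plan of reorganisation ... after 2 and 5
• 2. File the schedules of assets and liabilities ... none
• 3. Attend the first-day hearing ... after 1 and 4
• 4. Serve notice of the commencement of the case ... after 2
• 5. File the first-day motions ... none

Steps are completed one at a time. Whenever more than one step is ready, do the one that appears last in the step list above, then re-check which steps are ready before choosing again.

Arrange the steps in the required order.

5 → 2 → 4 → 1 → 3

Nothing is required for 5 and 2. 5 is listed later → 5 first.
That leaves 2 as the only ready step → 2.
4 and 1 are both available; 4 is listed later → 4.
1 is the only step now ready → 1.
3 needed 4 and 1, now all done → 3.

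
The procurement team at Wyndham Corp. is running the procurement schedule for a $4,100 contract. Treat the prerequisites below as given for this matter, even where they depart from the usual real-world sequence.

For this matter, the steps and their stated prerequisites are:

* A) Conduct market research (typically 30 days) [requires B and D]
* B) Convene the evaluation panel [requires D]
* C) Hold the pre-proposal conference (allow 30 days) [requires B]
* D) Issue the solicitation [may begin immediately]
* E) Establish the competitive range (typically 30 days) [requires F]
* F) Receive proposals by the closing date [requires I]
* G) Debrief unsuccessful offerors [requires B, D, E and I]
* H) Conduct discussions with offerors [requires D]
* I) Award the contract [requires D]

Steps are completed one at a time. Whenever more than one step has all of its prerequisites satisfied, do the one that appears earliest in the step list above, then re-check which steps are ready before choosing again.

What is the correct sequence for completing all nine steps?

Only D has no prerequisites, so it is first.
Now B, H and I have their prerequisites met. B is listed earlier, so B next.
Now A, C, H and I have their prerequisites met. A is listed earlier, so A next.
C, H and I are all available; C is listed earlier → C.
Now H and I have their prerequisites met. H is listed earlier, so H next.
Next only I has its prerequisites met → I.
F is the only step now ready → F.
E needed F, now all done → E.
Next only G has its prerequisites met → G.

D, B, A, C, H, I, F, E, G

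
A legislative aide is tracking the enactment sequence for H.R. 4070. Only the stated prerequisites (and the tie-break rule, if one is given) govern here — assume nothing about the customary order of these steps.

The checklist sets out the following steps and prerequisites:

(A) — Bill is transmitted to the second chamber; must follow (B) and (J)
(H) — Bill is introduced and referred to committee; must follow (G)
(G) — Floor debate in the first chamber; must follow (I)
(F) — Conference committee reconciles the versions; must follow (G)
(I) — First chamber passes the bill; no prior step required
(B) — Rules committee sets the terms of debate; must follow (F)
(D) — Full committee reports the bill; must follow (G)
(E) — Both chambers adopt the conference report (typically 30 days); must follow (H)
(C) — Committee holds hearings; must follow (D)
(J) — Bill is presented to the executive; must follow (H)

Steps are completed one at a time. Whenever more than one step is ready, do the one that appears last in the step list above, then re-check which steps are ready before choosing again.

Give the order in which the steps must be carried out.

(I), (G), (D), (C), (F), (B), (H), (J), (E), (A)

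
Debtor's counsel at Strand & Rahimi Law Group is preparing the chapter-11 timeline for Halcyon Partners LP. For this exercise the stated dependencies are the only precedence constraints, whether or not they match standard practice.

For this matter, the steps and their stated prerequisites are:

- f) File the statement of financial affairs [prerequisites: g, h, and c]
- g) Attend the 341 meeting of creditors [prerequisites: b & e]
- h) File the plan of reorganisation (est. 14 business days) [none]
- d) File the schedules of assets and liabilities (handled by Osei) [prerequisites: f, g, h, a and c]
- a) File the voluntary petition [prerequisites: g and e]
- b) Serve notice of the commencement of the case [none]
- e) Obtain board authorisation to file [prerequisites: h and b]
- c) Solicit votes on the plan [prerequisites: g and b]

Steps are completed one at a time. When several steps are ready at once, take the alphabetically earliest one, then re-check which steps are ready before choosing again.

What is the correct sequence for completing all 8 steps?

b → h → e → g → a → c → f → d

b and h have no prerequisites; b has the earlier label, so b is first.
That leaves h as the only ready step → h.
e needed b and h, now all done → e.
g needed b and e, now all done → g.
Now a and c have their prerequisites met. a has the earlier label, so a next.
c is the only step now ready → c.
f is the only step now ready → f.
d needed a, c, f, g and h, now all done → d.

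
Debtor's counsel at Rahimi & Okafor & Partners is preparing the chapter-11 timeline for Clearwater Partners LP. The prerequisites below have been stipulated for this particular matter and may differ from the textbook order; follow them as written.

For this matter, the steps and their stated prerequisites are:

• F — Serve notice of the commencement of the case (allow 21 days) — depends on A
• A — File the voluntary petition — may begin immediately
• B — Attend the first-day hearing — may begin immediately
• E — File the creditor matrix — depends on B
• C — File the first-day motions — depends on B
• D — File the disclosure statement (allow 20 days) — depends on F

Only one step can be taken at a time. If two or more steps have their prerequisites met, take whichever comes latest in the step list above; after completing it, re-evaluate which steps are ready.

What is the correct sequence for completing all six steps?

B, C, E, A, F, D

B and A have no prerequisites; B is listed later, so B is first.
C and E now also ready, so the ready set is {C, E, A}; C is listed later → C.
Ready: E and A. E is listed later → E.
That leaves A as the only ready step → A.
F is the only step now ready → F.
Next only D has its prerequisites met → D.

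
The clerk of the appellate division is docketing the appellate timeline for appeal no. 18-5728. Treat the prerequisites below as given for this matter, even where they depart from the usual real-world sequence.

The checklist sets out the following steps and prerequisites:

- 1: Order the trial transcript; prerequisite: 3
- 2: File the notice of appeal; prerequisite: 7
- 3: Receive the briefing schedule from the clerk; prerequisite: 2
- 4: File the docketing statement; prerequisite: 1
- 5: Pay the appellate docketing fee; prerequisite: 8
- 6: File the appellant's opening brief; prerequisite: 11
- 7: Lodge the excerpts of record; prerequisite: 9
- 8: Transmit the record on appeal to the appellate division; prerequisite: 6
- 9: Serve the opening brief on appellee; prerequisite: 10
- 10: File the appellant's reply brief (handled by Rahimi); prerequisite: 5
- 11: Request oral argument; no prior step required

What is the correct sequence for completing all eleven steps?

11, 6, 8, 5, 10, 9, 7, 2, 3, 1, 4

11 has no prerequisites → 11 first.
6 needed 11, now all done → 6.
That leaves 8 as the only ready step → 8.
5 is the only step now ready → 5.
10 needed 5, now all done → 10.
9 needed 10, now all done → 9.
That leaves 7 as the only ready step → 7.
That leaves 2 as the only ready step → 2.
Next only 3 has its prerequisites met → 3.
Next only 1 has its prerequisites met → 1.
4 needed 1, now all done → 4.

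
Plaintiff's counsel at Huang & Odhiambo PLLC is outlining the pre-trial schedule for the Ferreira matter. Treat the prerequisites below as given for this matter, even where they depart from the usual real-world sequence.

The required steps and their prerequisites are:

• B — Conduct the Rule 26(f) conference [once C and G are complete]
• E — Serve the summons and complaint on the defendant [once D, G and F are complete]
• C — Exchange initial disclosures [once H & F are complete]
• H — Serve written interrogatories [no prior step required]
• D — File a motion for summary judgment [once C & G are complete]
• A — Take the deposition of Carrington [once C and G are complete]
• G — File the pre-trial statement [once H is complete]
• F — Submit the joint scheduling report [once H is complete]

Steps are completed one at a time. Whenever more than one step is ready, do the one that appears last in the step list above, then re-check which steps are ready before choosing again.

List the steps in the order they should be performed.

H → F → G → C → A → D → E → B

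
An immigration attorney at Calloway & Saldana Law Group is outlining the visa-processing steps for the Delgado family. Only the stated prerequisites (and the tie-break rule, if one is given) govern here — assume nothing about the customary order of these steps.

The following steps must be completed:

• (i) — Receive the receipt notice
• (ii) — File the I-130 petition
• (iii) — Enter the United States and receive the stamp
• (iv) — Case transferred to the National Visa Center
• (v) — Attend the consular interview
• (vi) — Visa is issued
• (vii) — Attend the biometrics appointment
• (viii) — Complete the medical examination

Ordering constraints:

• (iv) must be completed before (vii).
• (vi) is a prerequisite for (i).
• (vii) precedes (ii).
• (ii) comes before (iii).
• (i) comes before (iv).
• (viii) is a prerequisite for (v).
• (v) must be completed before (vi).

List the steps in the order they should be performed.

(viii) has no prerequisites → (viii) first.
That leaves (v) as the only ready step → (v).
(vi) needed (v), now all done → (vi).
(i) is the only step now ready → (i).
(iv) needed (i), now all done → (iv).
(vii) needed (iv), now all done → (vii).
(ii) needed (vii), now all done → (ii).
(iii) is the only step now ready → (iii).

(viii) → (v) → (vi) → (i) → (iv) → (vii) → (ii) → (iii)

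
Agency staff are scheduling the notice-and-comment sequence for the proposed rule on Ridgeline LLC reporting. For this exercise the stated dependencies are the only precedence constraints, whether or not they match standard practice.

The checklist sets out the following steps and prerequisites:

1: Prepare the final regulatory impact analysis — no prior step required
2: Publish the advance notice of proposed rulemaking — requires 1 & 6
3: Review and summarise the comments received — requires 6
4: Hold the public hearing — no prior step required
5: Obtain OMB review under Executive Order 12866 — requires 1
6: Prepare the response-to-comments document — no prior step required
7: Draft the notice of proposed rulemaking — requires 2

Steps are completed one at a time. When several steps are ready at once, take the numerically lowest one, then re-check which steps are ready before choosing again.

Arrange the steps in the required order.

1, 4, 5, 6, 2, 3, 7

1, 4 and 6 have no prerequisites; 1 has the earlier label, so 1 is first.
5 now also ready, so the ready set is {4, 5, 6}; 4 has the earlier label → 4.
Ready: 5 and 6. 5 has the earlier label → 5.
6 is the only step now ready → 6.
Now 2 and 3 have their prerequisites met. 2 has the earlier label, so 2 next.
Ready: 3 and 7. 3 has the earlier label → 3.
Next only 7 has its prerequisites met → 7.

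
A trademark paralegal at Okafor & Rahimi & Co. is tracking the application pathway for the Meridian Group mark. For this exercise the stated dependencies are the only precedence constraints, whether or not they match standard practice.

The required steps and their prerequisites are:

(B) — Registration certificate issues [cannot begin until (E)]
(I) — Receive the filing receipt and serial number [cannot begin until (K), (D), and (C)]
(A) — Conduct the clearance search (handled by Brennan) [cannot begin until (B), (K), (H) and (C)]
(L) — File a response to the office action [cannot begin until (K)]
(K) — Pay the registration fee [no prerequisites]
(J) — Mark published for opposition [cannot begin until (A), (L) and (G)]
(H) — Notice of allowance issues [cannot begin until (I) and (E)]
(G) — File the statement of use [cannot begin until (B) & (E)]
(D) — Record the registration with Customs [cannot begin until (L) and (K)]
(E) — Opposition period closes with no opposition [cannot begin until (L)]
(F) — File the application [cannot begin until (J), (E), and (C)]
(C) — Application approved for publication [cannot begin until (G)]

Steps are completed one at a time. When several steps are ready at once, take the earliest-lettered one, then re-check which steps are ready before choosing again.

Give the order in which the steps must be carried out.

(K) has no prerequisites → (K) first.
(L) is the only step now ready → (L).
(D) and (E) are both available; (D) has the earlier label → (D).
(E) needed (L), now all done → (E).
That leaves (B) as the only ready step → (B).
(G) needed (B) and (E), now all done → (G).
Next only (C) has its prerequisites met → (C).
Next only (I) has its prerequisites met → (I).
Next only (H) has its prerequisites met → (H).
(A) is the only step now ready → (A).
(J) needed (A), (G) and (L), now all done → (J).
(F) is the only step now ready → (F).

(K) → (L) → (D) → (E) → (B) → (G) → (C) → (I) → (H) → (A) → (J) → (F)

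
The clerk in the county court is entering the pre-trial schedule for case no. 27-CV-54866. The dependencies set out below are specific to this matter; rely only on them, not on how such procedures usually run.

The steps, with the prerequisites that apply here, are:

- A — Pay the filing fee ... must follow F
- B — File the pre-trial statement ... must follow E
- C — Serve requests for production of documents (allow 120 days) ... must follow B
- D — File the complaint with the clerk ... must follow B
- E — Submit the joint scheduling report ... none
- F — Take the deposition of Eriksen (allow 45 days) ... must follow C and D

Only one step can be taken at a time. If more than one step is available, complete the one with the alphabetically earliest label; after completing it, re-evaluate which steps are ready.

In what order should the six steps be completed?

E B C D F A

E has no prerequisites → E first.
B needed E, now all done → B.
C and D are both available; C has the earlier label → C.
D is the only step now ready → D.
F needed C and D, now all done → F.
Next only A has its prerequisites met → A.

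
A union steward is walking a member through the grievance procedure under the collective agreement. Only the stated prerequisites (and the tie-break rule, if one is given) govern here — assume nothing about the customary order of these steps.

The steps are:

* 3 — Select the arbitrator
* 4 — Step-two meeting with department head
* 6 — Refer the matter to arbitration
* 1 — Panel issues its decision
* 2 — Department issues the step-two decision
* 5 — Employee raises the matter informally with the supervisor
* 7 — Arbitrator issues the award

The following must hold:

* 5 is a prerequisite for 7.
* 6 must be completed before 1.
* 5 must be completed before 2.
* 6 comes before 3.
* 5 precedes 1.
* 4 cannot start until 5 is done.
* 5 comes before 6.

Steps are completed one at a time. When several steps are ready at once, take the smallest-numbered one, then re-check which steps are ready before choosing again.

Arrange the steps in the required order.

5, 2, 4, 6, 1, 3, 7

Only 5 has no prerequisites, so it is first.
Now 2, 4, 6 and 7 have their prerequisites met. 2 has the earlier label, so 2 next.
4, 6 and 7 are all available; 4 has the earlier label → 4.
Ready: 6 and 7. 6 has the earlier label → 6.
1 and 3 now also ready, so the ready set is {1, 3, 7}; 1 has the earlier label → 1.
Ready: 3 and 7. 3 has the earlier label → 3.
7 needed 5, now all done → 7.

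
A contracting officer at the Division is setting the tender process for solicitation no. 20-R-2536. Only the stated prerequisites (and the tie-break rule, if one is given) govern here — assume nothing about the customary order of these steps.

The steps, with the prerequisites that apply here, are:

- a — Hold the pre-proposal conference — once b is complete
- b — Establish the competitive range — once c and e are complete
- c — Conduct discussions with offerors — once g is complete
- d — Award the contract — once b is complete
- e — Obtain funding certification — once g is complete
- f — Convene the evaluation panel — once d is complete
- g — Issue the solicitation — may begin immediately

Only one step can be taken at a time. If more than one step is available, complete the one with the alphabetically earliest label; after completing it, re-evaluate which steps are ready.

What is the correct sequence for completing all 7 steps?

Only g has no prerequisites, so it is first.
Ready: c and e. c has the earlier label → c.
That leaves e as the only ready step → e.
b needed c and e, now all done → b.
Ready: a and d. a has the earlier label → a.
d is the only step now ready → d.
f needed d, now all done → f.

g, c, e, b, a, d, f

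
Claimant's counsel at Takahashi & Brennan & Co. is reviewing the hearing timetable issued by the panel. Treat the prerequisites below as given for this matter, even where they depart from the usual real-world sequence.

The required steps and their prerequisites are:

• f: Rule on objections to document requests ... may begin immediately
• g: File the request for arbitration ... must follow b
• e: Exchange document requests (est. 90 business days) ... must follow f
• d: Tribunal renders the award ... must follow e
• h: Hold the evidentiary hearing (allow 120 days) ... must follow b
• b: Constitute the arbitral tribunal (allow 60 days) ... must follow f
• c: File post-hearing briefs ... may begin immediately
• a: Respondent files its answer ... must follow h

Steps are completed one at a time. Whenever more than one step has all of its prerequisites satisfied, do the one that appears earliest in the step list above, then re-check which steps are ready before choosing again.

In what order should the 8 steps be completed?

f, e, d, b, g, h, c, a

f and c have no prerequisites; f is listed earlier, so f is first.
e, b and c are all available; e is listed earlier → e.
d now also ready, so the ready set is {d, b, c}; d is listed earlier → d.
Now b and c have their prerequisites met. b is listed earlier, so b next.
g and h now also ready, so the ready set is {g, h, c}; g is listed earlier → g.
Now h and c have their prerequisites met. h is listed earlier, so h next.
a now also ready, so the ready set is {c, a}; c is listed earlier → c.
That leaves a as the only ready step → a.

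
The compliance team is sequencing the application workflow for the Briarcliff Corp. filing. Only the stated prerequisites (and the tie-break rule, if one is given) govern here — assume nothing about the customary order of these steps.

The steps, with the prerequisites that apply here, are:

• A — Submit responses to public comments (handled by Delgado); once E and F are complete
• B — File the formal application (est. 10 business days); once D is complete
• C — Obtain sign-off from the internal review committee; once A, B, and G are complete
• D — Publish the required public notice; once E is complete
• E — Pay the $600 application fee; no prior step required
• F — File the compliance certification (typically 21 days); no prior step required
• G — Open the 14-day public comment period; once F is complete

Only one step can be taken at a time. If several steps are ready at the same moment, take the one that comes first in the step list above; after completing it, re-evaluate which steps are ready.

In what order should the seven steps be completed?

E D B F A G C

E and F have no prerequisites; E is listed earlier, so E is first.
D now also ready, so the ready set is {D, F}; D is listed earlier → D.
Ready: B and F. B is listed earlier → B.
That leaves F as the only ready step → F.
A and G are both available; A is listed earlier → A.
G needed F, now all done → G.
C needed A, B and G, now all done → C.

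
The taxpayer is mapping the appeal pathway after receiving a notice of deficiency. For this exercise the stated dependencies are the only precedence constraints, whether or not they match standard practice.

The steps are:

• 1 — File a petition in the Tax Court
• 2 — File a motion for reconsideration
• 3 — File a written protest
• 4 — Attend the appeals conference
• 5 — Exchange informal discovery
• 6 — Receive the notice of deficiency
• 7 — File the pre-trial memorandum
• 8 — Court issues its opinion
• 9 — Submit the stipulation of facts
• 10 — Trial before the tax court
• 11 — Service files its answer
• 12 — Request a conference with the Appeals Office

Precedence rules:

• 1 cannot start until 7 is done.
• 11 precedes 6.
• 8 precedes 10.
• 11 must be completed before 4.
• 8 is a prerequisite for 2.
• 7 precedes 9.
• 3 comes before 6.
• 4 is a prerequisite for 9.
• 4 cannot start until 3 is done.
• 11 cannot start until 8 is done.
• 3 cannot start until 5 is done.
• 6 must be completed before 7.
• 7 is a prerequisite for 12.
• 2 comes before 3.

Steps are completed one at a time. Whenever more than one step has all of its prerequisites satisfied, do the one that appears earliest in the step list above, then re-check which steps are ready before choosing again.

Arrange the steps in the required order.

5 → 8 → 2 → 3 → 10 → 11 → 4 → 6 → 7 → 1 → 9 → 12

Nothing is required for 5 and 8. 5 is listed earlier → 5 first.
8 is the only step now ready → 8.
Now 2, 10 and 11 have their prerequisites met. 2 is listed earlier, so 2 next.
3 now also ready, so the ready set is {3, 10, 11}; 3 is listed earlier → 3.
Now 10 and 11 have their prerequisites met. 10 is listed earlier, so 10 next.
11 needed 8, now all done → 11.
4 and 6 are both available; 4 is listed earlier → 4.
That leaves 6 as the only ready step → 6.
7 needed 6, now all done → 7.
Now 1, 9 and 12 have their prerequisites met. 1 is listed earlier, so 1 next.
9 and 12 are both available; 9 is listed earlier → 9.
12 needed 7, now all done → 12.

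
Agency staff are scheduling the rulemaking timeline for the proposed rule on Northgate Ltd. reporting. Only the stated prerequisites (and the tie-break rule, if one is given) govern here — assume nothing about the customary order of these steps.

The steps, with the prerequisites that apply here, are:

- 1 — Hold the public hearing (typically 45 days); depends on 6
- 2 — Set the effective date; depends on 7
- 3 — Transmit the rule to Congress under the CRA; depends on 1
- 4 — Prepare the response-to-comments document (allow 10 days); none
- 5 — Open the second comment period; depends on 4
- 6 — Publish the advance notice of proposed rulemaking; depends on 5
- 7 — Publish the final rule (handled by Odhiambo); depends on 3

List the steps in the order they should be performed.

4 → 5 → 6 → 1 → 3 → 7 → 2

Only 4 has no prerequisites, so it is first.
That leaves 5 as the only ready step → 5.
That leaves 6 as the only ready step → 6.
1 needed 6, now all done → 1.
3 needed 1, now all done → 3.
7 needed 3, now all done → 7.
Next only 2 has its prerequisites met → 2.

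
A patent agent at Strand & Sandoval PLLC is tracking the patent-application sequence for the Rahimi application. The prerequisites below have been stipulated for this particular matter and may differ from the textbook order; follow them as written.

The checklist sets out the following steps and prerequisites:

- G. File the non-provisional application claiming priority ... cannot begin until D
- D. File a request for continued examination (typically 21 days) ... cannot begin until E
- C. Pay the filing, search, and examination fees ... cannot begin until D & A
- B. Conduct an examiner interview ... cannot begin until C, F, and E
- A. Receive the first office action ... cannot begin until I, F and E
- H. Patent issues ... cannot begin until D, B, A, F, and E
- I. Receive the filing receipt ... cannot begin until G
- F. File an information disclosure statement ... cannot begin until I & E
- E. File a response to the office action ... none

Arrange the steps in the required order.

Only E has no prerequisites, so it is first.
D needed E, now all done → D.
That leaves G as the only ready step → G.
That leaves I as the only ready step → I.
F is the only step now ready → F.
That leaves A as the only ready step → A.
That leaves C as the only ready step → C.
Next only B has its prerequisites met → B.
H needed D, B, A, F and E, now all done → H.

E D G I F A C B H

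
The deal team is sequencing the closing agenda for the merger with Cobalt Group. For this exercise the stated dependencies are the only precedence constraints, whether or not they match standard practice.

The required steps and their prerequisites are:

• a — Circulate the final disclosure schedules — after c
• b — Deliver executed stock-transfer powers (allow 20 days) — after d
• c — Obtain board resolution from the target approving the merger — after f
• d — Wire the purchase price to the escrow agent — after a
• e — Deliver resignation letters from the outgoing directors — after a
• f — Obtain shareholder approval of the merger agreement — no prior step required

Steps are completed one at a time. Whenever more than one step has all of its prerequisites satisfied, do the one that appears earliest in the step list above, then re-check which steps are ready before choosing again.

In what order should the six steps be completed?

f, c, a, d, b, e

f has no prerequisites → f first.
c needed f, now all done → c.
a needed c, now all done → a.
Ready: d and e. d is listed earlier → d.
b and e are both available; b is listed earlier → b.
e needed a, now all done → e.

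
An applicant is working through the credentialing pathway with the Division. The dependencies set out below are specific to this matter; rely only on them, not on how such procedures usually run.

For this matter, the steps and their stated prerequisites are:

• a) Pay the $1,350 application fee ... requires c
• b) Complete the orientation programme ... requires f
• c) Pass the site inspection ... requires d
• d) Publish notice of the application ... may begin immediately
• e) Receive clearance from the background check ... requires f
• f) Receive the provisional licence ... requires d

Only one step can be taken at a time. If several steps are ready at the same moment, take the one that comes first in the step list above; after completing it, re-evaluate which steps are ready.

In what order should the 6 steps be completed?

d, c, a, f, b, e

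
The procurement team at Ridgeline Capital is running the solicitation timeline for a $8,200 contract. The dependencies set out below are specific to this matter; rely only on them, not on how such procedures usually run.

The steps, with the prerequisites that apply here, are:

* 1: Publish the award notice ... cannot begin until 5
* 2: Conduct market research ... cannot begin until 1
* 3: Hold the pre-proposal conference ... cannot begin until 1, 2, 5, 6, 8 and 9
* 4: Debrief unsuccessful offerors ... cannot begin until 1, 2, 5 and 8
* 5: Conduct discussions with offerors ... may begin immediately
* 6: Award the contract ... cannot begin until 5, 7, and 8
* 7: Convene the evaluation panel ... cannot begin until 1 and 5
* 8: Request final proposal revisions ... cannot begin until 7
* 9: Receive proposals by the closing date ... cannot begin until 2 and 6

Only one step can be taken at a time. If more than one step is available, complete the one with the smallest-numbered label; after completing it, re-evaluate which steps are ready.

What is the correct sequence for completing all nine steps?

5 has no prerequisites → 5 first.
Next only 1 has its prerequisites met → 1.
Now 2 and 7 have their prerequisites met. 2 has the earlier label, so 2 next.
That leaves 7 as the only ready step → 7.
8 needed 7, now all done → 8.
Ready: 4 and 6. 4 has the earlier label → 4.
6 needed 5, 7 and 8, now all done → 6.
9 is the only step now ready → 9.
That leaves 3 as the only ready step → 3.

5, 1, 2, 7, 8, 4, 6, 9, 3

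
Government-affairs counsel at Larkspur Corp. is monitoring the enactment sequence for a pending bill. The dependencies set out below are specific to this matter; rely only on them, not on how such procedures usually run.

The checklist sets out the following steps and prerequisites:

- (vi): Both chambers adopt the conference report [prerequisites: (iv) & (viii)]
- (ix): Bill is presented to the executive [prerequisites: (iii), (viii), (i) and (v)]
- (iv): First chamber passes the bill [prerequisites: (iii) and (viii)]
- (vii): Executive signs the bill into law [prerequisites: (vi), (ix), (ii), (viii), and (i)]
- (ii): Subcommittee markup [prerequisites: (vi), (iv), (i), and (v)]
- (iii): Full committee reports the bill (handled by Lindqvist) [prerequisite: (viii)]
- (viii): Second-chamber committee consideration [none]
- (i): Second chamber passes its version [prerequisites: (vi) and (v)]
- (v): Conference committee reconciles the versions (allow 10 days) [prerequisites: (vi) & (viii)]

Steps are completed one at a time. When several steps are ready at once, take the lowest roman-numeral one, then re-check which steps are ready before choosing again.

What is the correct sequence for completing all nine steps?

(viii), (iii), (iv), (vi), (v), (i), (ii), (ix), (vii)

(viii) has no prerequisites → (viii) first.
That leaves (iii) as the only ready step → (iii).
That leaves (iv) as the only ready step → (iv).
Next only (vi) has its prerequisites met → (vi).
That leaves (v) as the only ready step → (v).
(i) is the only step now ready → (i).
Now (ii) and (ix) have their prerequisites met. (ii) has the earlier label, so (ii) next.
(ix) needed (i), (iii), (v) and (viii), now all done → (ix).
Next only (vii) has its prerequisites met → (vii).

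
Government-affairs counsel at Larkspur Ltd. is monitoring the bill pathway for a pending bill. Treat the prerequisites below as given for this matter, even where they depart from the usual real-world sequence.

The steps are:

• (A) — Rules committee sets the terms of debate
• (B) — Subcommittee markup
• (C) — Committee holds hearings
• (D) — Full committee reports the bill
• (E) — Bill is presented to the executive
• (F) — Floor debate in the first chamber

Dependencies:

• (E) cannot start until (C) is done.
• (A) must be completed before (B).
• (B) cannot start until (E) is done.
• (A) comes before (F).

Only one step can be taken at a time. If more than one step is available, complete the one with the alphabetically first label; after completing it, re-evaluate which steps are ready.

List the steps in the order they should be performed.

(A) (C) (D) (E) (B) (F)

Nothing is required for (A), (C) and (D). (A) has the earlier label → (A) first.
(F) now also ready, so the ready set is {(C), (D), (F)}; (C) has the earlier label → (C).
(D), (E) and (F) are all available; (D) has the earlier label → (D).
(E) and (F) are both available; (E) has the earlier label → (E).
(B) now also ready, so the ready set is {(B), (F)}; (B) has the earlier label → (B).
Next only (F) has its prerequisites met → (F).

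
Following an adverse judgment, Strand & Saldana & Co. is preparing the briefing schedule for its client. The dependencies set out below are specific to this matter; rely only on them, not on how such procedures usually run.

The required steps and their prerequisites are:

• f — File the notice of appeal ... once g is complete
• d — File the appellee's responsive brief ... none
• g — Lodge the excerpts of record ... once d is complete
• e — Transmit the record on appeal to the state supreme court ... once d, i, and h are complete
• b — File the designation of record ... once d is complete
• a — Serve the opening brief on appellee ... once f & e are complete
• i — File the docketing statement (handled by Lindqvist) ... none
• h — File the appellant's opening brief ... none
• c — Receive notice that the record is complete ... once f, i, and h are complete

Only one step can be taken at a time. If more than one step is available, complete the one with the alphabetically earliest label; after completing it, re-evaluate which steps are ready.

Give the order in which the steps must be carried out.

d, h and i have no prerequisites; d has the earlier label, so d is first.
b and g now also ready, so the ready set is {b, g, h, i}; b has the earlier label → b.
Ready: g, h and i. g has the earlier label → g.
Ready: f, h and i. f has the earlier label → f.
Now h and i have their prerequisites met. h has the earlier label, so h next.
That leaves i as the only ready step → i.
c and e are both available; c has the earlier label → c.
e needed d, h and i, now all done → e.
Next only a has its prerequisites met → a.

d, b, g, f, h, i, c, e, a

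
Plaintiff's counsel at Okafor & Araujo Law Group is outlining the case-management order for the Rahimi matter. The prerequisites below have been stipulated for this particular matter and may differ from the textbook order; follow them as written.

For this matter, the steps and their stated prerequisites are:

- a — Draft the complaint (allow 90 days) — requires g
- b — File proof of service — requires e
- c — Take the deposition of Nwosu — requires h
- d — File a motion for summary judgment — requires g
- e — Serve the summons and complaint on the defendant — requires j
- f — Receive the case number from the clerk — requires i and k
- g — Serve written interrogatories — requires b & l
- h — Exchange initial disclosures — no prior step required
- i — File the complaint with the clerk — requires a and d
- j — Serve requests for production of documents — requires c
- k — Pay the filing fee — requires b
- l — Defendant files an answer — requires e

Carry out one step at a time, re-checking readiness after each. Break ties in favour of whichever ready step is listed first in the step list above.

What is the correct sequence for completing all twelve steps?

h, c, j, e, b, k, l, g, a, d, i, f

h has no prerequisites → h first.
Next only c has its prerequisites met → c.
j needed c, now all done → j.
Next only e has its prerequisites met → e.
Ready: b and l. b is listed earlier → b.
k now also ready, so the ready set is {k, l}; k is listed earlier → k.
l needed e, now all done → l.
g needed b and l, now all done → g.
a and d are both available; a is listed earlier → a.
d needed g, now all done → d.
i needed a and d, now all done → i.
f is the only step now ready → f.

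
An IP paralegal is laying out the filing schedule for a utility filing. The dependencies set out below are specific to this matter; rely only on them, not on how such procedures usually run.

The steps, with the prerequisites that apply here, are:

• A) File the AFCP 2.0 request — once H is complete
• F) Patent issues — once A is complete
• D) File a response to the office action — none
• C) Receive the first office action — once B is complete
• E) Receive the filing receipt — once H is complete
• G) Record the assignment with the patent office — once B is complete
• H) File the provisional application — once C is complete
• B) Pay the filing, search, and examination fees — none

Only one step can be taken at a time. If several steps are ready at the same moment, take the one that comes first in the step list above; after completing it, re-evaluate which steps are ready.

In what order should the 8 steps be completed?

D → B → C → G → H → A → F → E

D and B have no prerequisites; D is listed earlier, so D is first.
That leaves B as the only ready step → B.
Now C and G have their prerequisites met. C is listed earlier, so C next.
H now also ready, so the ready set is {G, H}; G is listed earlier → G.
H needed C, now all done → H.
Now A and E have their prerequisites met. A is listed earlier, so A next.
Ready: F and E. F is listed earlier → F.
That leaves E as the only ready step → E.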